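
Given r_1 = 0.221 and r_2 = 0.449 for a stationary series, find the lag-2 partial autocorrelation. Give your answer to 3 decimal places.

φ_{22} = (r_2 − r_1²) / (1 − r_1²)
r_1² = (0.221)² = 0.048841
Numerator = 0.449 − 0.0488 = 0.4002; denominator = 1 − 0.0488 = 0.9512
φ_{22} = 0.4002 / 0.9512 = 0.421

0.421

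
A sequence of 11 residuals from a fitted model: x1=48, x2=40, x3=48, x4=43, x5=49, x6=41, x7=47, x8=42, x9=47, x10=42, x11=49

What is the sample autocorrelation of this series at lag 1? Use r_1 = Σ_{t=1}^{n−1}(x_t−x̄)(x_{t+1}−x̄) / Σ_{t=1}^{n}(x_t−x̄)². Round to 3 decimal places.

Mean x̄ = (48 + 40 + 48 + 43 + 49 + 41 + 47 + 42 + 47 + 42 + 49)/11 = 45.0909
Numerator Σ_{t=1}^{10}(x_t−x̄)(x_{t+1}−x̄) = -97.4628
Denominator Σ(x_t−x̄)² = 120.9091
r_1 = -97.4628 / 120.9091 = -0.806

-0.806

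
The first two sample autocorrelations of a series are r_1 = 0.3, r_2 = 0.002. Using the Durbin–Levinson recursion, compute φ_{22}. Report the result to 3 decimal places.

φ_{22} = (r_2 − r_1²) / (1 − r_1²)
r_1² = (0.3)² = 0.09
Numerator = 0.002 − 0.0900 = -0.0880; denominator = 1 − 0.0900 = 0.9100
φ_{22} = -0.0880 / 0.9100 = -0.097

-0.097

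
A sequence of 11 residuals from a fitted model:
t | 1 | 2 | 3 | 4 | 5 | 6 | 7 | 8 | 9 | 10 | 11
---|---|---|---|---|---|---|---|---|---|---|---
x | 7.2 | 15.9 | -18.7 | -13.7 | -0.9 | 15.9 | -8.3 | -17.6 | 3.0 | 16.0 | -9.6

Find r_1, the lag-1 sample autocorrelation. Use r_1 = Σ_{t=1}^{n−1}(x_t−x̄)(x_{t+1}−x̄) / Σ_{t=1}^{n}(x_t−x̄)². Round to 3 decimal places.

Mean x̄ = (7.2 + 15.9 − 18.7 − 13.7 − 0.9 + 15.9 − 8.3 − 17.6 + 3.0 + 16.0 − 9.6)/11 = -0.9818
Numerator Σ_{t=1}^{10}(x_t−x̄)(x_{t+1}−x̄) = -82.1412
Denominator Σ(x_t−x̄)² = 1820.8564
r_1 = -82.1412 / 1820.8564 = -0.045

-0.045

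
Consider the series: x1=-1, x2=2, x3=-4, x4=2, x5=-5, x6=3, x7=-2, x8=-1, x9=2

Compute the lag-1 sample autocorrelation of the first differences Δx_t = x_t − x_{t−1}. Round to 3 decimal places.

-0.847

First differences Δx: 3, -6, 6, -7, 8, -5, 1, 3
Mean of differences = 0.3750
Numerator Σ(Δx_t−Δx̄)(Δx_{t+1}−Δx̄) = -193.0156
Denominator Σ(Δx_t−Δx̄)² = 227.8750
r_1(Δx) = -193.0156 / 227.8750 = -0.847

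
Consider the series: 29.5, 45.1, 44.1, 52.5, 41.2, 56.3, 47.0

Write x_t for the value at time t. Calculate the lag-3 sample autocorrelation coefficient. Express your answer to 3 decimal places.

-0.254

Mean x̄ = (29.5 + 45.1 + 44.1 + 52.5 + 41.2 + 56.3 + 47.0)/7 = 45.1000
Deviations from mean: -15.6000, 0.0000, -1.0000, 7.4000, -3.9000, 11.2000, 1.9000
Numerator Σ_{t=1}^{4}(x_t−x̄)(x_{t+3}−x̄) = -112.5800
Denominator Σ(x_t−x̄)² = 443.3800
r_3 = -112.5800 / 443.3800 = -0.254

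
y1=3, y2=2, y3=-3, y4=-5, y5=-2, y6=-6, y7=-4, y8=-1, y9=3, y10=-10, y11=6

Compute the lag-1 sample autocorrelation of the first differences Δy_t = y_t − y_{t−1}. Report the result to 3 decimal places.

First differences Δy: -1, -5, -2, 3, -4, 2, 3, 4, -13, 16
Mean of differences = 0.3000
Numerator Σ(Δy_t−Δȳ)(Δy_{t+1}−Δȳ) = -249.4900
Denominator Σ(Δy_t−Δȳ)² = 508.1000
r_1(Δy) = -249.4900 / 508.1000 = -0.491

-0.491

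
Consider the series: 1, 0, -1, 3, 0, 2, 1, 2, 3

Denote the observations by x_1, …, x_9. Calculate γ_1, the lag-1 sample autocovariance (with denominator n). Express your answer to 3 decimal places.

Mean x̄ = (1 + 0 − 1 + 3 + 0 + 2 + 1 + 2 + 3)/9 = 1.2222
Σ_{t=1}^{8}(x_t−x̄)(x_{t+1}−x̄) = -3.0494
γ_1 = -3.0494 / 9 = -0.339

-0.339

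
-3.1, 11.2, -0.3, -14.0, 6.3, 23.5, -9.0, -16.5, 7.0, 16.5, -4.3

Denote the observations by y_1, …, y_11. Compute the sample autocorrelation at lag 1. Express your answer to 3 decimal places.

Mean ȳ = (-3.1 + 11.2 − 0.3 − 14.0 + 6.3 + 23.5 − 9.0 − 16.5 + 7.0 + 16.5 − 4.3)/11 = 1.5727
Numerator Σ_{t=1}^{10}(y_t−ȳ)(y_{t+1}−ȳ) = -149.2998
Denominator Σ(y_t−ȳ)² = 1588.8618
r_1 = -149.2998 / 1588.8618 = -0.094

-0.094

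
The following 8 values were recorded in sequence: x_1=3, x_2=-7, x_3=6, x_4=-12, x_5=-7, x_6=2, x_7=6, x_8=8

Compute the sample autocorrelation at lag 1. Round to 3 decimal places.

-0.017

Mean x̄ = (3 − 7 + 6 − 12 − 7 + 2 + 6 + 8)/8 = -0.1250
Deviations from mean: 3.1250, -6.8750, 6.1250, -11.8750, -6.8750, 2.1250, 6.1250, 8.1250
Σ(x_t−x̄)(x_{t+1}−x̄) = (-21.4844) + (-42.1094) + (-72.7344) + (81.6406) + (-14.6094) + (13.0156) + (49.7656) = -6.5156
Denominator Σ(x_t−x̄)² = 390.8750
r_1 = -6.5156 / 390.8750 = -0.017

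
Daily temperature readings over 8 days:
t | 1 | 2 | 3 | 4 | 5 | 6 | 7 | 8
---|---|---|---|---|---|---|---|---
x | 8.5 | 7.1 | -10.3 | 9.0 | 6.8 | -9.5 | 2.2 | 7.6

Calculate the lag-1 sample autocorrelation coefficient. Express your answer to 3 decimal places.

-0.298

Mean x̄ = (8.5 + 7.1 − 10.3 + 9.0 + 6.8 − 9.5 + 2.2 + 7.6)/8 = 2.6750
Deviations from mean: 5.8250, 4.4250, -12.9750, 6.3250, 4.1250, -12.1750, -0.4750, 4.9250
Σ(x_t−x̄)(x_{t+1}−x̄) = (25.7756) + (-57.4144) + (-82.0669) + (26.0906) + (-50.2219) + (5.7831) + (-2.3394) = -134.3931
Denominator Σ(x_t−x̄)² = 451.5950
r_1 = -134.3931 / 451.5950 = -0.298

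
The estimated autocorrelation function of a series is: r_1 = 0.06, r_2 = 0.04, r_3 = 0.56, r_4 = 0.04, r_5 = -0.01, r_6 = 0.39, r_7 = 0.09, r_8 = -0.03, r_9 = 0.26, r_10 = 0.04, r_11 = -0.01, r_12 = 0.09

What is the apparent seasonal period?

The largest autocorrelation is r_3 = 0.56, with weaker echoes at lags 6 (0.39) and 9 (0.26); the remaining lags stay at or below 0.09.
The dominant spike at lag 3 indicates a seasonal period of 3.

3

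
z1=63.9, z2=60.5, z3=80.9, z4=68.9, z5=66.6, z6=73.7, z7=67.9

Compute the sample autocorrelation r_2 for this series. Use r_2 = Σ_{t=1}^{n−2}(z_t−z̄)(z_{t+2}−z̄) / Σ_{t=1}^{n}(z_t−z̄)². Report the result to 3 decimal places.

-0.318

Mean z̄ = (63.9 + 60.5 + 80.9 + 68.9 + 66.6 + 73.7 + 67.9)/7 = 68.9143
Deviations from mean: -5.0143, -8.4143, 11.9857, -0.0143, -2.3143, 4.7857, -1.0143
Σ(z_t−z̄)(z_{t+2}−z̄) = (-60.0998) + (0.1202) + (-27.7384) + (-0.0684) + (2.3473) = -85.4390
Denominator Σ(z_t−z̄)² = 268.8886
r_2 = -85.4390 / 268.8886 = -0.318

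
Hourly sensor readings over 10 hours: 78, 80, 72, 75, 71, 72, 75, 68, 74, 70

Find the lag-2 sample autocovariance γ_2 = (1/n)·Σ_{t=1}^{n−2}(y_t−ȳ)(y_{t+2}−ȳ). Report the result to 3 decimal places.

Mean ȳ = (78 + 80 + 72 + 75 + 71 + 72 + 75 + 68 + 74 + 70)/10 = 73.5000
Σ_{t=1}^{8}(y_t−ȳ)(y_{t+2}−ȳ) = 29.0000
γ_2 = 29.0000 / 10 = 2.900

2.900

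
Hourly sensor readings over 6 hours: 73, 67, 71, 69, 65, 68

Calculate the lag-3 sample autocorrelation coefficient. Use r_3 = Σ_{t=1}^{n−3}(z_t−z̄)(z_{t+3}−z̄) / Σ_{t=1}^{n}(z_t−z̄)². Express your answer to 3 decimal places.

0.145

Mean z̄ = (73 + 67 + 71 + 69 + 65 + 68)/6 = 68.8333
Deviations from mean: 4.1667, -1.8333, 2.1667, 0.1667, -3.8333, -0.8333
Σ(z_t−z̄)(z_{t+3}−z̄) = (0.6944) + (7.0278) + (-1.8056) = 5.9167
Denominator Σ(z_t−z̄)² = 40.8333
r_3 = 5.9167 / 40.8333 = 0.145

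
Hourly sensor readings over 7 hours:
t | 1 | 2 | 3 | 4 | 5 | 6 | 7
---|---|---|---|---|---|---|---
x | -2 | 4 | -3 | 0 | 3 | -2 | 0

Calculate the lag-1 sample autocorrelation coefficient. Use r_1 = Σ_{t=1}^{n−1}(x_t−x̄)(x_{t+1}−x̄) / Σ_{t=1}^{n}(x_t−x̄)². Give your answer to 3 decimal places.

-0.619

Mean x̄ = (-2 + 4 − 3 + 0 + 3 − 2 + 0)/7 = 0.0000
Σ(x_t−x̄)(x_{t+1}−x̄) = (-8.0000) + (-12.0000) + (0.0000) + (0.0000) + (-6.0000) + (0.0000) = -26.0000
Denominator Σ(x_t−x̄)² = 42.0000
r_1 = -26.0000 / 42.0000 = -0.619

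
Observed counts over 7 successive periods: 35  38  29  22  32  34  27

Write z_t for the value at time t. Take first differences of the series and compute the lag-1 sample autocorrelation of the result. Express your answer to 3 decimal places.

-0.125

First differences Δz: 3, -9, -7, 10, 2, -7
Mean of differences = -1.3333
Numerator Σ(Δz_t−Δz̄)(Δz_{t+1}−Δz̄) = -35.1111
Denominator Σ(Δz_t−Δz̄)² = 281.3333
r_1(Δz) = -35.1111 / 281.3333 = -0.125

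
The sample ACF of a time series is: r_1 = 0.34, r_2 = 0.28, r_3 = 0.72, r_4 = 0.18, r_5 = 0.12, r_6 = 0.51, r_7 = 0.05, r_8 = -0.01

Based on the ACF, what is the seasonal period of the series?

The largest autocorrelation is r_3 = 0.72, with a weaker echo at lag 6 (0.51); the remaining lags stay at or below 0.34. The elevated value at lag 1 (0.34), dropping to 0.28 at lag 2, reflects decaying short-term dependence rather than seasonality.
The dominant spike at lag 3 indicates a seasonal period of 3.

3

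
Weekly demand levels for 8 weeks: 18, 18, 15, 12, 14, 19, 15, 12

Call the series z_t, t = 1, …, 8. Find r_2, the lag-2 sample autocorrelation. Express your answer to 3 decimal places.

Mean z̄ = (18 + 18 + 15 + 12 + 14 + 19 + 15 + 12)/8 = 15.3750
Deviations from mean: 2.6250, 2.6250, -0.3750, -3.3750, -1.3750, 3.6250, -0.3750, -3.3750
Σ(z_t−z̄)(z_{t+2}−z̄) = (-0.9844) + (-8.8594) + (0.5156) + (-12.2344) + (0.5156) + (-12.2344) = -33.2813
Denominator Σ(z_t−z̄)² = 51.8750
r_2 = -33.2813 / 51.8750 = -0.642

-0.642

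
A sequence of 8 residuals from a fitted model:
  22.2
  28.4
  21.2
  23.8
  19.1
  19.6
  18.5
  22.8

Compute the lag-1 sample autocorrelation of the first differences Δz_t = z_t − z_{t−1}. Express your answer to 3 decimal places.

-0.592

First differences Δz: 6.2, -7.2, 2.6, -4.7, 0.5, -1.1, 4.3
Mean of differences = 0.0857
Numerator Σ(Δz_t−Δz̄)(Δz_{t+1}−Δz̄) = -82.3688
Denominator Σ(Δz_t−Δz̄)² = 139.0286
r_1(Δz) = -82.3688 / 139.0286 = -0.592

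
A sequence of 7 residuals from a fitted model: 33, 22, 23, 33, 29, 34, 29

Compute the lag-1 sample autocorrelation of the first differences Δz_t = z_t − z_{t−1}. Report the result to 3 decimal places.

First differences Δz: -11, 1, 10, -4, 5, -5
Mean of differences = -0.6667
Numerator Σ(Δz_t−Δz̄)(Δz_{t+1}−Δz̄) = -78.4444
Denominator Σ(Δz_t−Δz̄)² = 285.3333
r_1(Δz) = -78.4444 / 285.3333 = -0.275

-0.275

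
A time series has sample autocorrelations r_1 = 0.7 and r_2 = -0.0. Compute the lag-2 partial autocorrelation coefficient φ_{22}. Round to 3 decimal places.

-0.961

φ_{22} = (r_2 − r_1²) / (1 − r_1²)
r_1² = (0.7)² = 0.49
Numerator = -0.0 − 0.4900 = -0.4900; denominator = 1 − 0.4900 = 0.5100
φ_{22} = -0.4900 / 0.5100 = -0.961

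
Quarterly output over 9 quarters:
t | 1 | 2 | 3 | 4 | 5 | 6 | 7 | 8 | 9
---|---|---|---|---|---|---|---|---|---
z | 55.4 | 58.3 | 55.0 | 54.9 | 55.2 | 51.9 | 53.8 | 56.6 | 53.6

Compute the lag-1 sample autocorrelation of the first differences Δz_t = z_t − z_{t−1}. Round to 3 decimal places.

-0.398

First differences Δz: 2.9, -3.3, -0.1, 0.3, -3.3, 1.9, 2.8, -3.0
Mean of differences = -0.2250
Numerator Σ(Δz_t−Δz̄)(Δz_{t+1}−Δz̄) = -20.0431
Denominator Σ(Δz_t−Δz̄)² = 50.3350
r_1(Δz) = -20.0431 / 50.3350 = -0.398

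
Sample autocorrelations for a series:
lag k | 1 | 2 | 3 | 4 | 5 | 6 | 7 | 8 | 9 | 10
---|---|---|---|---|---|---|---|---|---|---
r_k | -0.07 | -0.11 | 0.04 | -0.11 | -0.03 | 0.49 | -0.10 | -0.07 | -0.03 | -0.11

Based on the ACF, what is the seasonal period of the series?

6

The largest autocorrelation is r_6 = 0.49; the remaining lags stay at or below 0.04.
The dominant spike at lag 6 indicates a seasonal period of 6.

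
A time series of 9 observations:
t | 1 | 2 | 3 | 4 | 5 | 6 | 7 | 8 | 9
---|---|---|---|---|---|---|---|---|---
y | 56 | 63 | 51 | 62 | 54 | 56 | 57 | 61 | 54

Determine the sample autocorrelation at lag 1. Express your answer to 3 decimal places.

-0.727

Mean ȳ = (56 + 63 + 51 + 62 + 54 + 56 + 57 + 61 + 54)/9 = 57.1111
Numerator Σ_{t=1}^{8}(y_t−ȳ)(y_{t+1}−ȳ) = -96.5679
Denominator Σ(y_t−ȳ)² = 132.8889
r_1 = -96.5679 / 132.8889 = -0.727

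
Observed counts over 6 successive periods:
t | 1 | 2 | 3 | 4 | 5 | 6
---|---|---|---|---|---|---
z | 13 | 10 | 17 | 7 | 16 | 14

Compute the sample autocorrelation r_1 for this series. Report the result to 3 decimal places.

Mean z̄ = (13 + 10 + 17 + 7 + 16 + 14)/6 = 12.8333
Deviations from mean: 0.1667, -2.8333, 4.1667, -5.8333, 3.1667, 1.1667
Σ(z_t−z̄)(z_{t+1}−z̄) = (-0.4722) + (-11.8056) + (-24.3056) + (-18.4722) + (3.6944) = -51.3611
Denominator Σ(z_t−z̄)² = 70.8333
r_1 = -51.3611 / 70.8333 = -0.725

-0.725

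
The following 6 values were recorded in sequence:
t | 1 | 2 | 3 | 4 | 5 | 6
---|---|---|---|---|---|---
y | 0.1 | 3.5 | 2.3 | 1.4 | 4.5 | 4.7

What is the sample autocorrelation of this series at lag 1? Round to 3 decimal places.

Mean ȳ = (0.1 + 3.5 + 2.3 + 1.4 + 4.5 + 4.7)/6 = 2.7500
Deviations from mean: -2.6500, 0.7500, -0.4500, -1.3500, 1.7500, 1.9500
Numerator Σ_{t=1}^{5}(y_t−ȳ)(y_{t+1}−ȳ) = -0.6675
Denominator Σ(y_t−ȳ)² = 16.4750
r_1 = -0.6675 / 16.4750 = -0.041

-0.041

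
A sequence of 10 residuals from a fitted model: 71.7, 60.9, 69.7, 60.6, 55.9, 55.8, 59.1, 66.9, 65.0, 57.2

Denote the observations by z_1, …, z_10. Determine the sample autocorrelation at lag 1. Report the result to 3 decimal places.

Mean z̄ = (71.7 + 60.9 + 69.7 + 60.6 + 55.9 + 55.8 + 59.1 + 66.9 + 65.0 + 57.2)/10 = 62.2800
Numerator Σ_{t=1}^{9}(z_t−z̄)(z_{t+1}−z̄) = 21.0196
Denominator Σ(z_t−z̄)² = 295.8760
r_1 = 21.0196 / 295.8760 = 0.071

0.071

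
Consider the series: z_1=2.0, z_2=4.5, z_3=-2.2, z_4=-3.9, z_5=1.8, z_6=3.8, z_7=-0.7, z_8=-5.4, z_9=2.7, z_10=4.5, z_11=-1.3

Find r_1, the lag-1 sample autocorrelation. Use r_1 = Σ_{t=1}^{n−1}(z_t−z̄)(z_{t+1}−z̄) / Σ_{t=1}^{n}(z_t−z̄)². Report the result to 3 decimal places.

-0.022

Mean z̄ = (2.0 + 4.5 − 2.2 − 3.9 + 1.8 + 3.8 − 0.7 − 5.4 + 2.7 + 4.5 − 1.3)/11 = 0.5273
Numerator Σ_{t=1}^{10}(z_t−z̄)(z_{t+1}−z̄) = -2.6271
Denominator Σ(z_t−z̄)² = 117.8018
r_1 = -2.6271 / 117.8018 = -0.022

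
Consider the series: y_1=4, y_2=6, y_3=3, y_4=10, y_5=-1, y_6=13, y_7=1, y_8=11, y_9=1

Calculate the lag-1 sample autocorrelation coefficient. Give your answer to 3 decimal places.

Mean ȳ = (4 + 6 + 3 + 10 − 1 + 13 + 1 + 11 + 1)/9 = 5.3333
Numerator Σ_{t=1}^{8}(y_t−ȳ)(y_{t+1}−ȳ) = -173.7778
Denominator Σ(y_t−ȳ)² = 198.0000
r_1 = -173.7778 / 198.0000 = -0.878

-0.878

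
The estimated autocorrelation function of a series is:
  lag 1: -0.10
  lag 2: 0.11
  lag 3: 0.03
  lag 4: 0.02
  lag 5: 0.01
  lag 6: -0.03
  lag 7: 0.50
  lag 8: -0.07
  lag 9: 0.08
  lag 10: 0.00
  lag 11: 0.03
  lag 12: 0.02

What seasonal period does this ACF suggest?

7

The largest autocorrelation is r_7 = 0.50; the remaining lags stay at or below 0.11.
The dominant spike at lag 7 indicates a seasonal period of 7.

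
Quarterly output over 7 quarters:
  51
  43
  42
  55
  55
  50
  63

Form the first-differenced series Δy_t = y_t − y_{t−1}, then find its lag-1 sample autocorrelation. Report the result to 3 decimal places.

First differences Δy: -8, -1, 13, 0, -5, 13
Mean of differences = 2.0000
Numerator Σ(Δy_t−Δȳ)(Δy_{t+1}−Δȳ) = -88.0000
Denominator Σ(Δy_t−Δȳ)² = 404.0000
r_1(Δy) = -88.0000 / 404.0000 = -0.218

-0.218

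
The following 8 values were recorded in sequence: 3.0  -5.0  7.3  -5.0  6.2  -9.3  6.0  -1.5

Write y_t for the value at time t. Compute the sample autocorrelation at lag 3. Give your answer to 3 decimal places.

Mean ȳ = (3.0 − 5.0 + 7.3 − 5.0 + 6.2 − 9.3 + 6.0 − 1.5)/8 = 0.2125
Deviations from mean: 2.7875, -5.2125, 7.0875, -5.2125, 5.9875, -9.5125, 5.7875, -1.7125
Numerator Σ_{t=1}^{5}(y_t−ȳ)(y_{t+3}−ȳ) = -153.5805
Denominator Σ(y_t−ȳ)² = 275.1088
r_3 = -153.5805 / 275.1088 = -0.558

-0.558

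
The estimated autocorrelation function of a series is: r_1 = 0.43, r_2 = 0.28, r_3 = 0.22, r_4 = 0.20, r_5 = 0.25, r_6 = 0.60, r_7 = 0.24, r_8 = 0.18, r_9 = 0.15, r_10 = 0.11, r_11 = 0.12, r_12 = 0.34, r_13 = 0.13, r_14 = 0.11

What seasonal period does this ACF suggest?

6

The largest autocorrelation is r_6 = 0.60; the remaining lags stay at or below 0.43. The elevated value at lag 1 (0.43), dropping to 0.28 at lag 2, reflects decaying short-term dependence rather than seasonality.
The dominant spike at lag 6 indicates a seasonal period of 6.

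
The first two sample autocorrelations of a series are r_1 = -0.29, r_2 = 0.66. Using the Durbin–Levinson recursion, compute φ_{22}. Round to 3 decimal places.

φ_{22} = (r_2 − r_1²) / (1 − r_1²)
r_1² = (-0.29)² = 0.0841
Numerator = 0.66 − 0.0841 = 0.5759; denominator = 1 − 0.0841 = 0.9159
φ_{22} = 0.5759 / 0.9159 = 0.629

0.629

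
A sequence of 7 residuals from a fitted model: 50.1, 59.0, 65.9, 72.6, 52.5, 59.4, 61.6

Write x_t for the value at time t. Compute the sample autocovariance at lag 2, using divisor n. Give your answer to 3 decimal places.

Mean x̄ = (50.1 + 59.0 + 65.9 + 72.6 + 52.5 + 59.4 + 61.6)/7 = 60.1571
Σ_{t=1}^{5}(x_t−x̄)(x_{t+2}−x̄) = -136.5980
γ_2 = -136.5980 / 7 = -19.514

-19.514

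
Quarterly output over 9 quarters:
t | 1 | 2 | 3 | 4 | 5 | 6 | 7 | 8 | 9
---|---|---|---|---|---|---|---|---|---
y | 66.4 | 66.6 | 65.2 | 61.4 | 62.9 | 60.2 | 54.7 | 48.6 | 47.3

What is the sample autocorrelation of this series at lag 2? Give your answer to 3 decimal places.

0.251

Mean ȳ = (66.4 + 66.6 + 65.2 + 61.4 + 62.9 + 60.2 + 54.7 + 48.6 + 47.3)/9 = 59.2556
Σ(y_t−ȳ)(y_{t+2}−ȳ) = (42.4698) + (15.7498) + (21.6642) + (2.0253) + (-16.6025) + (-10.0636) + (54.4642) = 109.7072
Denominator Σ(y_t−ȳ)² = 436.3222
r_2 = 109.7072 / 436.3222 = 0.251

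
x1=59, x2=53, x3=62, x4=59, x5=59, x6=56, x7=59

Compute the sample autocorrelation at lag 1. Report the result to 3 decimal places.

-0.489

Mean x̄ = (59 + 53 + 62 + 59 + 59 + 56 + 59)/7 = 58.1429
Deviations from mean: 0.8571, -5.1429, 3.8571, 0.8571, 0.8571, -2.1429, 0.8571
Σ(x_t−x̄)(x_{t+1}−x̄) = (-4.4082) + (-19.8367) + (3.3061) + (0.7347) + (-1.8367) + (-1.8367) = -23.8776
Denominator Σ(x_t−x̄)² = 48.8571
r_1 = -23.8776 / 48.8571 = -0.489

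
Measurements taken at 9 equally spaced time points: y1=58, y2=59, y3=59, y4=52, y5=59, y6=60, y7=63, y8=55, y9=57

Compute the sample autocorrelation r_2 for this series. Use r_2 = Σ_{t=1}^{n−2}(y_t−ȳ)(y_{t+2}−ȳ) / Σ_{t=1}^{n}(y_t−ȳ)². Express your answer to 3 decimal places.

-0.295

Mean ȳ = (58 + 59 + 59 + 52 + 59 + 60 + 63 + 55 + 57)/9 = 58.0000
Σ(y_t−ȳ)(y_{t+2}−ȳ) = (0.0000) + (-6.0000) + (1.0000) + (-12.0000) + (5.0000) + (-6.0000) + (-5.0000) = -23.0000
Denominator Σ(y_t−ȳ)² = 78.0000
r_2 = -23.0000 / 78.0000 = -0.295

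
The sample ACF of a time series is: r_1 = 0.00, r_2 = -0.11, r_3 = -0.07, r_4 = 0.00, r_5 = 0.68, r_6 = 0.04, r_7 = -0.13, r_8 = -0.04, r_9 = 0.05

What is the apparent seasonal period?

The largest autocorrelation is r_5 = 0.68; the remaining lags stay at or below 0.05.
The dominant spike at lag 5 indicates a seasonal period of 5.

5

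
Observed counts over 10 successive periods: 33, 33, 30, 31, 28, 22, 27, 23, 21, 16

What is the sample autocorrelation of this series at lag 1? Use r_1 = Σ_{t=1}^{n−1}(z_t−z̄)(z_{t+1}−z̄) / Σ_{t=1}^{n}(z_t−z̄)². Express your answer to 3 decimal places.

0.527

Mean z̄ = (33 + 33 + 30 + 31 + 28 + 22 + 27 + 23 + 21 + 16)/10 = 26.4000
Numerator Σ_{t=1}^{9}(z_t−z̄)(z_{t+1}−z̄) = 154.0400
Denominator Σ(z_t−z̄)² = 292.4000
r_1 = 154.0400 / 292.4000 = 0.527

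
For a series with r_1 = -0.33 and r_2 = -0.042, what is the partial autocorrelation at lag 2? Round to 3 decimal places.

φ_{22} = (r_2 − r_1²) / (1 − r_1²)
r_1² = (-0.33)² = 0.1089
Numerator = -0.042 − 0.1089 = -0.1509; denominator = 1 − 0.1089 = 0.8911
φ_{22} = -0.1509 / 0.8911 = -0.169

-0.169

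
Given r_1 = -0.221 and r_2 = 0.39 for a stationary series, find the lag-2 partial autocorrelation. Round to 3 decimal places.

φ_{22} = (r_2 − r_1²) / (1 − r_1²)
r_1² = (-0.221)² = 0.048841
Numerator = 0.39 − 0.0488 = 0.3412; denominator = 1 − 0.0488 = 0.9512
φ_{22} = 0.3412 / 0.9512 = 0.359

0.359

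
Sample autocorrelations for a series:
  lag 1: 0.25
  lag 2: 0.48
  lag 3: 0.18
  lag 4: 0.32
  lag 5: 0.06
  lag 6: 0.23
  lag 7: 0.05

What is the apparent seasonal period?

The largest autocorrelation is r_2 = 0.48, with a weaker echo at lag 4 (0.32); the remaining lags stay at or below 0.25.
The dominant spike at lag 2 indicates a seasonal period of 2.

2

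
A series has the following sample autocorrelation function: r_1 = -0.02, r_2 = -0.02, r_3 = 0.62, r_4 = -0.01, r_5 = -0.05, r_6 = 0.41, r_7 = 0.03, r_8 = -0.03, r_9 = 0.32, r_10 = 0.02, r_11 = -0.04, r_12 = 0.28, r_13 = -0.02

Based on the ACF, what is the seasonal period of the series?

3

The largest autocorrelation is r_3 = 0.62, with weaker echoes at lags 6 (0.41), 9 (0.32) and 12 (0.28); the remaining lags stay at or below 0.03.
The dominant spike at lag 3 indicates a seasonal period of 3.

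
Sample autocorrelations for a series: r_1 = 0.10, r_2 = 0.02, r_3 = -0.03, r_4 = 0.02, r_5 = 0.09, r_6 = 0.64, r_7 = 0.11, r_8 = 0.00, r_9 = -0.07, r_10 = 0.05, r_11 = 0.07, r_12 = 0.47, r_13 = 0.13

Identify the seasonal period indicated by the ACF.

6

The largest autocorrelation is r_6 = 0.64, with a weaker echo at lag 12 (0.47); the remaining lags stay at or below 0.13.
The dominant spike at lag 6 indicates a seasonal period of 6.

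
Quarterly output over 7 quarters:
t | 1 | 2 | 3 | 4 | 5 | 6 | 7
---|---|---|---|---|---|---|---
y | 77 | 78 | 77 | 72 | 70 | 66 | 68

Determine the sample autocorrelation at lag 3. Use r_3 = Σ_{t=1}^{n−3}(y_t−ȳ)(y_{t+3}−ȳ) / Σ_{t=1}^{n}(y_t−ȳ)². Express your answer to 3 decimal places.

Mean ȳ = (77 + 78 + 77 + 72 + 70 + 66 + 68)/7 = 72.5714
Deviations from mean: 4.4286, 5.4286, 4.4286, -0.5714, -2.5714, -6.5714, -4.5714
Σ(y_t−ȳ)(y_{t+3}−ȳ) = (-2.5306) + (-13.9592) + (-29.1020) + (2.6122) = -42.9796
Denominator Σ(y_t−ȳ)² = 139.7143
r_3 = -42.9796 / 139.7143 = -0.308

-0.308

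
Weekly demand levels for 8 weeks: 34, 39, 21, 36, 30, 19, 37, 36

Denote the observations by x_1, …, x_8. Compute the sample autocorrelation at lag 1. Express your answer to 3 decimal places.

Mean x̄ = (34 + 39 + 21 + 36 + 30 + 19 + 37 + 36)/8 = 31.5000
Deviations from mean: 2.5000, 7.5000, -10.5000, 4.5000, -1.5000, -12.5000, 5.5000, 4.5000
Σ(x_t−x̄)(x_{t+1}−x̄) = (18.7500) + (-78.7500) + (-47.2500) + (-6.7500) + (18.7500) + (-68.7500) + (24.7500) = -139.2500
Denominator Σ(x_t−x̄)² = 402.0000
r_1 = -139.2500 / 402.0000 = -0.346

-0.346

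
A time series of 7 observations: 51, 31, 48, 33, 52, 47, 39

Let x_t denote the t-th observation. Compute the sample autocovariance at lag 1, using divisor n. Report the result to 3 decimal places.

Mean x̄ = (51 + 31 + 48 + 33 + 52 + 47 + 39)/7 = 43.0000
Σ_{t=1}^{6}(x_t−x̄)(x_{t+1}−x̄) = -276.0000
γ_1 = -276.0000 / 7 = -39.429

-39.429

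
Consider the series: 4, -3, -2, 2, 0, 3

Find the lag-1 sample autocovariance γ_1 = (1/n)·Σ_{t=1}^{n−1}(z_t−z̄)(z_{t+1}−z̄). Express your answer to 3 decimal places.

-1.407

Mean z̄ = (4 − 3 − 2 + 2 + 0 + 3)/6 = 0.6667
Σ_{t=1}^{5}(z_t−z̄)(z_{t+1}−z̄) = -8.4444
γ_1 = -8.4444 / 6 = -1.407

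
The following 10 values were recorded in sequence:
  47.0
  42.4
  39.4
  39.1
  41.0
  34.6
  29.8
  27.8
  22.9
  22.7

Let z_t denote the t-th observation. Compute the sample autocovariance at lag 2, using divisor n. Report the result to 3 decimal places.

Mean z̄ = (47.0 + 42.4 + 39.4 + 39.1 + 41.0 + 34.6 + 29.8 + 27.8 + 22.9 + 22.7)/10 = 34.6700
Σ_{t=1}^{8}(z_t−z̄)(z_{t+2}−z̄) = 231.4032
γ_2 = 231.4032 / 10 = 23.140

23.140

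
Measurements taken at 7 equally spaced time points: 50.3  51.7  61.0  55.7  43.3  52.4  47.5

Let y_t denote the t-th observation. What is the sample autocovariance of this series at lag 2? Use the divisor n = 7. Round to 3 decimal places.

Mean ȳ = (50.3 + 51.7 + 61.0 + 55.7 + 43.3 + 52.4 + 47.5)/7 = 51.7000
Σ_{t=1}^{5}(y_t−ȳ)(y_{t+2}−ȳ) = -53.0600
γ_2 = -53.0600 / 7 = -7.580

-7.580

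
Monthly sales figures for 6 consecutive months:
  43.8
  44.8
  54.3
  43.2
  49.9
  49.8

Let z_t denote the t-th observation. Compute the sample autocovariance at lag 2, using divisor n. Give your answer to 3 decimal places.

-1.248

Mean z̄ = (43.8 + 44.8 + 54.3 + 43.2 + 49.9 + 49.8)/6 = 47.6333
Deviations: -3.8333, -2.8333, 6.6667, -4.4333, 2.2667, 2.1667
Σ_{t=1}^{4}(z_t−z̄)(z_{t+2}−z̄) = -7.4889
γ_2 = -7.4889 / 6 = -1.248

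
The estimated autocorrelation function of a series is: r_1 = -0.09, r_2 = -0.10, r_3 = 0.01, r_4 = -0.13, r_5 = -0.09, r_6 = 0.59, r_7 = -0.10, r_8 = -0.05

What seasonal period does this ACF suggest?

The largest autocorrelation is r_6 = 0.59; the remaining lags stay at or below 0.01.
The dominant spike at lag 6 indicates a seasonal period of 6.

6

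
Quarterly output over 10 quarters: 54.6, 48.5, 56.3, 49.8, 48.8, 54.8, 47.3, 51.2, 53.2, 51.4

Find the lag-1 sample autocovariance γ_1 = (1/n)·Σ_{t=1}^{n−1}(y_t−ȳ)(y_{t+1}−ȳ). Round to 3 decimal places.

Mean ȳ = (54.6 + 48.5 + 56.3 + 49.8 + 48.8 + 54.8 + 47.3 + 51.2 + 53.2 + 51.4)/10 = 51.5900
Σ_{t=1}^{9}(y_t−ȳ)(y_{t+1}−ȳ) = -49.2791
γ_1 = -49.2791 / 10 = -4.928

-4.928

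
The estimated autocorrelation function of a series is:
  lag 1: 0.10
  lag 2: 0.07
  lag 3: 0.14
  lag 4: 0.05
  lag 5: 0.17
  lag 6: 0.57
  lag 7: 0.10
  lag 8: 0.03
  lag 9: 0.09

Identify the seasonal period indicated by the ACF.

The largest autocorrelation is r_6 = 0.57; the remaining lags stay at or below 0.17.
The dominant spike at lag 6 indicates a seasonal period of 6.

6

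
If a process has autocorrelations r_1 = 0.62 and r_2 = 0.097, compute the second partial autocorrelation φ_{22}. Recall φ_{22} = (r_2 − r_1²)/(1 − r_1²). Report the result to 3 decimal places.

φ_{22} = (r_2 − r_1²) / (1 − r_1²)
r_1² = (0.62)² = 0.3844
Numerator = 0.097 − 0.3844 = -0.2874; denominator = 1 − 0.3844 = 0.6156
φ_{22} = -0.2874 / 0.6156 = -0.467

-0.467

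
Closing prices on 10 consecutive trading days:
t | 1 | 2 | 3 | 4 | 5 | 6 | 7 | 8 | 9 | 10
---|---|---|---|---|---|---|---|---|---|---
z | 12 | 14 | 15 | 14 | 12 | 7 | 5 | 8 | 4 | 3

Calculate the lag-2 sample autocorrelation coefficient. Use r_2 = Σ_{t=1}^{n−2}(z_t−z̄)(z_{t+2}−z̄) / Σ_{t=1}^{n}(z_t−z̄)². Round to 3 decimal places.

Mean z̄ = (12 + 14 + 15 + 14 + 12 + 7 + 5 + 8 + 4 + 3)/10 = 9.4000
Numerator Σ_{t=1}^{8}(z_t−z̄)(z_{t+2}−z̄) = 63.8800
Denominator Σ(z_t−z̄)² = 184.4000
r_2 = 63.8800 / 184.4000 = 0.346

0.346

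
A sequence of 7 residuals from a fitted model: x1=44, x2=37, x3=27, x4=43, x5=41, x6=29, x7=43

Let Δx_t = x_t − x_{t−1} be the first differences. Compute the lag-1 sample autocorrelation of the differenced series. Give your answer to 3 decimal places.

First differences Δx: -7, -10, 16, -2, -12, 14
Mean of differences = -0.1667
Numerator Σ(Δx_t−Δx̄)(Δx_{t+1}−Δx̄) = -267.3611
Denominator Σ(Δx_t−Δx̄)² = 748.8333
r_1(Δx) = -267.3611 / 748.8333 = -0.357

-0.357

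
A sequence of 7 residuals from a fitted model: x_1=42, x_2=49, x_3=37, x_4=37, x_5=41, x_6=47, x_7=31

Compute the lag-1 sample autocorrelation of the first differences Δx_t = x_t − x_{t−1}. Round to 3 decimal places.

First differences Δx: 7, -12, 0, 4, 6, -16
Mean of differences = -1.8333
Numerator Σ(Δx_t−Δx̄)(Δx_{t+1}−Δx̄) = -163.0278
Denominator Σ(Δx_t−Δx̄)² = 480.8333
r_1(Δx) = -163.0278 / 480.8333 = -0.339

-0.339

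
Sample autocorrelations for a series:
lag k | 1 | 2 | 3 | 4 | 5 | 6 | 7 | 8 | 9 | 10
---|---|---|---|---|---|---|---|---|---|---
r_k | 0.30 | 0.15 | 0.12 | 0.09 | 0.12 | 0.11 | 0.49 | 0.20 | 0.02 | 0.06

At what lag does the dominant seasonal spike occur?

The largest autocorrelation is r_7 = 0.49; the remaining lags stay at or below 0.30. The elevated value at lag 1 (0.30), dropping to 0.15 at lag 2, reflects decaying short-term dependence rather than seasonality.
The dominant spike at lag 7 indicates a seasonal period of 7.

7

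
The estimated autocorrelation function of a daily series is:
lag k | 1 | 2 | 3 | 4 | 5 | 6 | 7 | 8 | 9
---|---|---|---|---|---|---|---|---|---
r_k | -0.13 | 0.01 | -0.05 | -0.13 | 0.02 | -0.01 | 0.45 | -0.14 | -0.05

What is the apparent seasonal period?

The largest autocorrelation is r_7 = 0.45; the remaining lags stay at or below 0.02.
The dominant spike at lag 7 indicates a seasonal period of 7.

7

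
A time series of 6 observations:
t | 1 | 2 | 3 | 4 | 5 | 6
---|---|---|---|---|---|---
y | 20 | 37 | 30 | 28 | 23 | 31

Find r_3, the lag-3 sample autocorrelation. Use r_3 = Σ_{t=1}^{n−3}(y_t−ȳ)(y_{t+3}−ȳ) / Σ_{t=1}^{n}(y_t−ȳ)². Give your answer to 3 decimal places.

Mean ȳ = (20 + 37 + 30 + 28 + 23 + 31)/6 = 28.1667
Deviations from mean: -8.1667, 8.8333, 1.8333, -0.1667, -5.1667, 2.8333
Numerator Σ_{t=1}^{3}(y_t−ȳ)(y_{t+3}−ȳ) = -39.0833
Denominator Σ(y_t−ȳ)² = 182.8333
r_3 = -39.0833 / 182.8333 = -0.214

-0.214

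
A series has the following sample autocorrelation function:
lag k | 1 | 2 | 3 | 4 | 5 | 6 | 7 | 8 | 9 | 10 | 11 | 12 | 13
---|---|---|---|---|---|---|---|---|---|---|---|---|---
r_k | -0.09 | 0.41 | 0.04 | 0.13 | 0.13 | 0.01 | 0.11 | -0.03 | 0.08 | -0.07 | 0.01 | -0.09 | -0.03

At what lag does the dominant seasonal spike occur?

2

The largest autocorrelation is r_2 = 0.41; the remaining lags stay at or below 0.13.
The dominant spike at lag 2 indicates a seasonal period of 2.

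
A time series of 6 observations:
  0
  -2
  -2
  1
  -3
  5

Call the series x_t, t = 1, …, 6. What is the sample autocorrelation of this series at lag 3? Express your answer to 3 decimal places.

-0.095

Mean x̄ = (0 − 2 − 2 + 1 − 3 + 5)/6 = -0.1667
Deviations from mean: 0.1667, -1.8333, -1.8333, 1.1667, -2.8333, 5.1667
Numerator Σ_{t=1}^{3}(x_t−x̄)(x_{t+3}−x̄) = -4.0833
Denominator Σ(x_t−x̄)² = 42.8333
r_3 = -4.0833 / 42.8333 = -0.095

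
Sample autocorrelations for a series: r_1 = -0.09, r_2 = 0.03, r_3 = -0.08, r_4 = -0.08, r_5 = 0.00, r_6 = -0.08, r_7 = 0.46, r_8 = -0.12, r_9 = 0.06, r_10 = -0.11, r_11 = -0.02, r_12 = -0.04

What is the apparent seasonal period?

The largest autocorrelation is r_7 = 0.46; the remaining lags stay at or below 0.06.
The dominant spike at lag 7 indicates a seasonal period of 7.

7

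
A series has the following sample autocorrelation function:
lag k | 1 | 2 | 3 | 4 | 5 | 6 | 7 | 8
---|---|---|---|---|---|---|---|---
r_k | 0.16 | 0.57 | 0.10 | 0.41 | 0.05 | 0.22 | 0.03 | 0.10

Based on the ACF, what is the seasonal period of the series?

The largest autocorrelation is r_2 = 0.57, with weaker echoes at lags 4 (0.41) and 6 (0.22); the remaining lags stay at or below 0.16.
The dominant spike at lag 2 indicates a seasonal period of 2.

2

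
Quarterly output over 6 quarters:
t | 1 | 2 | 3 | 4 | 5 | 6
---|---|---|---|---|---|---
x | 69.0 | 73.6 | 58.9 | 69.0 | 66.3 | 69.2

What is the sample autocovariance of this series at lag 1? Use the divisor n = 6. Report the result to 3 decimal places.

Mean x̄ = (69.0 + 73.6 + 58.9 + 69.0 + 66.3 + 69.2)/6 = 67.6667
Σ_{t=1}^{5}(x_t−x̄)(x_{t+1}−x̄) = -59.7111
γ_1 = -59.7111 / 6 = -9.952

-9.952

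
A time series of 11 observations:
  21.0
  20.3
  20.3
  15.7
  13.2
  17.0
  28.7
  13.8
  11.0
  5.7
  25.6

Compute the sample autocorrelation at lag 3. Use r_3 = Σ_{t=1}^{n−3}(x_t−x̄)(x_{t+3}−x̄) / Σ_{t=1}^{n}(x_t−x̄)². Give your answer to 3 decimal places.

Mean x̄ = (21.0 + 20.3 + 20.3 + 15.7 + 13.2 + 17.0 + 28.7 + 13.8 + 11.0 + 5.7 + 25.6)/11 = 17.4818
Numerator Σ_{t=1}^{8}(x_t−x̄)(x_{t+3}−x̄) = -182.8546
Denominator Σ(x_t−x̄)² = 436.1364
r_3 = -182.8546 / 436.1364 = -0.419

-0.419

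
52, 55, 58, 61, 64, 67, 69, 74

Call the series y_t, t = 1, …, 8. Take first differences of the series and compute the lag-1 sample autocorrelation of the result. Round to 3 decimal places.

First differences Δy: 3, 3, 3, 3, 3, 2, 5
Mean of differences = 3.1429
Numerator Σ(Δy_t−Δȳ)(Δy_{t+1}−Δȳ) = -1.8776
Denominator Σ(Δy_t−Δȳ)² = 4.8571
r_1(Δy) = -1.8776 / 4.8571 = -0.387

-0.387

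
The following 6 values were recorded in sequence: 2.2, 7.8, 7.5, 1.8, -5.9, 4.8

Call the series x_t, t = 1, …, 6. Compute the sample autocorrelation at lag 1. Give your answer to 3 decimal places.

Mean x̄ = (2.2 + 7.8 + 7.5 + 1.8 − 5.9 + 4.8)/6 = 3.0333
Deviations from mean: -0.8333, 4.7667, 4.4667, -1.2333, -8.9333, 1.7667
Σ(x_t−x̄)(x_{t+1}−x̄) = (-3.9722) + (21.2911) + (-5.5089) + (11.0178) + (-15.7822) = 7.0456
Denominator Σ(x_t−x̄)² = 127.8133
r_1 = 7.0456 / 127.8133 = 0.055

0.055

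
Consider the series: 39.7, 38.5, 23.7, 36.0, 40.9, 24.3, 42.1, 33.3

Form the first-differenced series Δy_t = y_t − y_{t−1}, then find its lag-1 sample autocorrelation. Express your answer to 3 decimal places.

-0.599

First differences Δy: -1.2, -14.8, 12.3, 4.9, -16.6, 17.8, -8.8
Mean of differences = -0.9143
Numerator Σ(Δy_t−Δȳ)(Δy_{t+1}−Δȳ) = -635.0145
Denominator Σ(Δy_t−Δȳ)² = 1059.7686
r_1(Δy) = -635.0145 / 1059.7686 = -0.599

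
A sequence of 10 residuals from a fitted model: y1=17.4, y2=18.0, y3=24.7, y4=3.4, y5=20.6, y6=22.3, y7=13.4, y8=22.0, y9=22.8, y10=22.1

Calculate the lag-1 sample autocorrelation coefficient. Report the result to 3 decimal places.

Mean ȳ = (17.4 + 18.0 + 24.7 + 3.4 + 20.6 + 22.3 + 13.4 + 22.0 + 22.8 + 22.1)/10 = 18.6700
Numerator Σ_{t=1}^{9}(y_t−ȳ)(y_{t+1}−ȳ) = -126.4929
Denominator Σ(y_t−ȳ)² = 356.1810
r_1 = -126.4929 / 356.1810 = -0.355

-0.355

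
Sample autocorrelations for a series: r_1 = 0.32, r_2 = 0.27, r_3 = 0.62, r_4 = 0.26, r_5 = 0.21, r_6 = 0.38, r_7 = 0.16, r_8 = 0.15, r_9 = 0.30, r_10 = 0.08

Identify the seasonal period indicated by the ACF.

The largest autocorrelation is r_3 = 0.62, with a weaker echo at lag 6 (0.38); the remaining lags stay at or below 0.32. The elevated value at lag 1 (0.32), dropping to 0.27 at lag 2, reflects decaying short-term dependence rather than seasonality.
The dominant spike at lag 3 indicates a seasonal period of 3.

3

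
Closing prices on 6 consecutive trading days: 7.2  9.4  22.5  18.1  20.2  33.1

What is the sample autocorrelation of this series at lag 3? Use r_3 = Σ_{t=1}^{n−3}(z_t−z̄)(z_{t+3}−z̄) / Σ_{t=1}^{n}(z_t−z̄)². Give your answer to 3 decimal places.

0.107

Mean z̄ = (7.2 + 9.4 + 22.5 + 18.1 + 20.2 + 33.1)/6 = 18.4167
Deviations from mean: -11.2167, -9.0167, 4.0833, -0.3167, 1.7833, 14.6833
Numerator Σ_{t=1}^{3}(z_t−z̄)(z_{t+3}−z̄) = 47.4292
Denominator Σ(z_t−z̄)² = 442.6683
r_3 = 47.4292 / 442.6683 = 0.107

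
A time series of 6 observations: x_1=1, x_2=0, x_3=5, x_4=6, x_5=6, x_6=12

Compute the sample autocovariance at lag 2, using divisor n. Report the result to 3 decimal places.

Mean x̄ = (1 + 0 + 5 + 6 + 6 + 12)/6 = 5.0000
Σ_{t=1}^{4}(x_t−x̄)(x_{t+2}−x̄) = 2.0000
γ_2 = 2.0000 / 6 = 0.333

0.333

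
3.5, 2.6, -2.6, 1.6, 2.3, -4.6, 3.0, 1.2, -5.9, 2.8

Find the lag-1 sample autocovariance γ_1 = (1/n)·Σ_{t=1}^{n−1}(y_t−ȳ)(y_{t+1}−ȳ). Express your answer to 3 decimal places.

Mean ȳ = (3.5 + 2.6 − 2.6 + 1.6 + 2.3 − 4.6 + 3.0 + 1.2 − 5.9 + 2.8)/10 = 0.3900
Σ_{t=1}^{9}(y_t−ȳ)(y_{t+1}−ȳ) = -41.7361
γ_1 = -41.7361 / 10 = -4.174

-4.174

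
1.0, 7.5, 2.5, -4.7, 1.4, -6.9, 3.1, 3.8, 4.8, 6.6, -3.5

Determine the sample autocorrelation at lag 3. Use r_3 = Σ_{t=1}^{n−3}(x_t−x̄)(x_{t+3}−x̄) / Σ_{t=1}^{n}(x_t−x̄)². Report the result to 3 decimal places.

-0.222

Mean x̄ = (1.0 + 7.5 + 2.5 − 4.7 + 1.4 − 6.9 + 3.1 + 3.8 + 4.8 + 6.6 − 3.5)/11 = 1.4182
Numerator Σ_{t=1}^{8}(x_t−x̄)(x_{t+3}−x̄) = -48.0137
Denominator Σ(x_t−x̄)² = 215.9364
r_3 = -48.0137 / 215.9364 = -0.222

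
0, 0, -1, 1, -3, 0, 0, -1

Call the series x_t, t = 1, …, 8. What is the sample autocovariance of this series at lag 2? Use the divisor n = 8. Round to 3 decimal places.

0.125

Mean x̄ = (0 + 0 − 1 + 1 − 3 + 0 + 0 − 1)/8 = -0.5000
Σ_{t=1}^{6}(x_t−x̄)(x_{t+2}−x̄) = 1.0000
γ_2 = 1.0000 / 8 = 0.125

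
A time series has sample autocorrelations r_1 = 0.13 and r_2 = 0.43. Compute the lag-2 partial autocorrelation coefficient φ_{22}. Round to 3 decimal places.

φ_{22} = (r_2 − r_1²) / (1 − r_1²)
r_1² = (0.13)² = 0.0169
Numerator = 0.43 − 0.0169 = 0.4131; denominator = 1 − 0.0169 = 0.9831
φ_{22} = 0.4131 / 0.9831 = 0.420

0.420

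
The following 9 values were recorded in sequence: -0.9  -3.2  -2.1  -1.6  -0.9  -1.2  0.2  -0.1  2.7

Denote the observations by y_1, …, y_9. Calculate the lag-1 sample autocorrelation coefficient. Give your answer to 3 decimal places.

Mean ȳ = (-0.9 − 3.2 − 2.1 − 1.6 − 0.9 − 1.2 + 0.2 − 0.1 + 2.7)/9 = -0.7889
Numerator Σ_{t=1}^{8}(y_t−ȳ)(y_{t+1}−ȳ) = 7.3065
Denominator Σ(y_t−ȳ)² = 22.0089
r_1 = 7.3065 / 22.0089 = 0.332

0.332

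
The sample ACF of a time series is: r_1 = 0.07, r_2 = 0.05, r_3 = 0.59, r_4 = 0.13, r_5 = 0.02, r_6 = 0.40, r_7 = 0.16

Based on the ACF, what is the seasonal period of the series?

3

The largest autocorrelation is r_3 = 0.59, with a weaker echo at lag 6 (0.40); the remaining lags stay at or below 0.16.
The dominant spike at lag 3 indicates a seasonal period of 3.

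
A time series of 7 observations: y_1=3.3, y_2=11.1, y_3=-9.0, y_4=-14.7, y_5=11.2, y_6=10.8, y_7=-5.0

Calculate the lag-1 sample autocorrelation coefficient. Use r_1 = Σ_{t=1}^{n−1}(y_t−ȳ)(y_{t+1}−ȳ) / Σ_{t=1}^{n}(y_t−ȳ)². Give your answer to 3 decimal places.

Mean ȳ = (3.3 + 11.1 − 9.0 − 14.7 + 11.2 + 10.8 − 5.0)/7 = 1.1000
Deviations from mean: 2.2000, 10.0000, -10.1000, -15.8000, 10.1000, 9.7000, -6.1000
Σ(y_t−ȳ)(y_{t+1}−ȳ) = (22.0000) + (-101.0000) + (159.5800) + (-159.5800) + (97.9700) + (-59.1700) = -40.2000
Denominator Σ(y_t−ȳ)² = 689.8000
r_1 = -40.2000 / 689.8000 = -0.058

-0.058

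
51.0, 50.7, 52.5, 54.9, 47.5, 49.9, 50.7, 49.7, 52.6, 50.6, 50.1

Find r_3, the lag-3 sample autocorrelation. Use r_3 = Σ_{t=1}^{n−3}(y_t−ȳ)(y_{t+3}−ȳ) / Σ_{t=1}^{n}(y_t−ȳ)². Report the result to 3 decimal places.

Mean ȳ = (51.0 + 50.7 + 52.5 + 54.9 + 47.5 + 49.9 + 50.7 + 49.7 + 52.6 + 50.6 + 50.1)/11 = 50.9273
Numerator Σ_{t=1}^{8}(y_t−ȳ)(y_{t+3}−ȳ) = 2.1269
Denominator Σ(y_t−ȳ)² = 36.2618
r_3 = 2.1269 / 36.2618 = 0.059

0.059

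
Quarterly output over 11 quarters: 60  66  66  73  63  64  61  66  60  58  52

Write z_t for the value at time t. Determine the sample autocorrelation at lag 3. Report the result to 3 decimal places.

-0.234

Mean z̄ = (60 + 66 + 66 + 73 + 63 + 64 + 61 + 66 + 60 + 58 + 52)/11 = 62.6364
Numerator Σ_{t=1}^{8}(z_t−z̄)(z_{t+3}−z̄) = -69.0331
Denominator Σ(z_t−z̄)² = 294.5455
r_3 = -69.0331 / 294.5455 = -0.234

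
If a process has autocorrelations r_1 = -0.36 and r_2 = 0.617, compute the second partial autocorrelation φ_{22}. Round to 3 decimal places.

φ_{22} = (r_2 − r_1²) / (1 − r_1²)
r_1² = (-0.36)² = 0.1296
Numerator = 0.617 − 0.1296 = 0.4874; denominator = 1 − 0.1296 = 0.8704
φ_{22} = 0.4874 / 0.8704 = 0.560

0.560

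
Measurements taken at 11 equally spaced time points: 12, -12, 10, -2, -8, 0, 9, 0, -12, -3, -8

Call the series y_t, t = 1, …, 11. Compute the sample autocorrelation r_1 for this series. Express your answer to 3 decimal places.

-0.316

Mean ȳ = (12 − 12 + 10 − 2 − 8 + 0 + 9 + 0 − 12 − 3 − 8)/11 = -1.2727
Numerator Σ_{t=1}^{10}(y_t−ȳ)(y_{t+1}−ȳ) = -232.5289
Denominator Σ(y_t−ȳ)² = 736.1818
r_1 = -232.5289 / 736.1818 = -0.316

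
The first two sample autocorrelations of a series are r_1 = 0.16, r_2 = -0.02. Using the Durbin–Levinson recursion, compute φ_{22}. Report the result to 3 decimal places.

φ_{22} = (r_2 − r_1²) / (1 − r_1²)
r_1² = (0.16)² = 0.0256
Numerator = -0.02 − 0.0256 = -0.0456; denominator = 1 − 0.0256 = 0.9744
φ_{22} = -0.0456 / 0.9744 = -0.047

-0.047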